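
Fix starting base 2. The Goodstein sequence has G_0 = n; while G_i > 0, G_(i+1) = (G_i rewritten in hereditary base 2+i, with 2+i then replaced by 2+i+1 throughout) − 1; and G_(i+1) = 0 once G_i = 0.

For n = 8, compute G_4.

8 —HB2→ 2^(2 + 1) —bump→ 3^(3 + 1) = 81 —(−1)→ 80
80 —HB3→ 2·3^3 + 2·3^2 + 2·3 + 2 —bump→ 2·4^4 + 2·4^2 + 2·4 + 2 = 554 —(−1)→ 553
553 —HB4→ 2·4^4 + 2·4^2 + 2·4 + 1 —bump→ 2·5^5 + 2·5^2 + 2·5 + 1 = 6311 —(−1)→ 6310
6310 —HB5→ 2·5^5 + 2·5^2 + 2·5 —bump→ 2·6^6 + 2·6^2 + 2·6 = 93396 —(−1)→ 93395
93395 —HB6→ 2·6^6 + 2·6^2 + 6 + 5 —bump→ 2·7^7 + 2·7^2 + 7 + 5 = 1647196 —(−1)→ 1647195

93395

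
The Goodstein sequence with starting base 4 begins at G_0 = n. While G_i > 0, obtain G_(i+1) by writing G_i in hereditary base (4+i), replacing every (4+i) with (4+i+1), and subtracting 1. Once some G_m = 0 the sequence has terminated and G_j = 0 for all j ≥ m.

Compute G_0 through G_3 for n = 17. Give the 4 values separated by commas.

[0] 17 ≡ 4^2 + 1 (base 4). Lift 5: 26. −1: 25.
[1] 25 ≡ 5^2 (base 5). Lift 6: 36. −1: 35.
[2] 35 ≡ 5·6 + 5 (base 6). Lift 7: 40. −1: 39.

17, 25, 35, 39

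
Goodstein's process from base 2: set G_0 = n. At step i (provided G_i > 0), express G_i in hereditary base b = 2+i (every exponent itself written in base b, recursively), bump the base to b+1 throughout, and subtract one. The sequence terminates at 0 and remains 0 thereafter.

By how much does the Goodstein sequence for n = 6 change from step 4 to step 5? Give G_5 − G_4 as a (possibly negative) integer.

G_0 = 6. HB_2(6) = 2^2 + 2. Bump = 30. G_1 = 29.
G_1 = 29. HB_3(29) = 3^3 + 2. Bump = 258. G_2 = 257.
G_2 = 257. HB_4(257) = 4^4 + 1. Bump = 3126. G_3 = 3125.
G_3 = 3125. HB_5(3125) = 5^5. Bump = 46656. G_4 = 46655.
G_4 = 46655. HB_6(46655) = 5·6^5 + 5·6^4 + 5·6^3 + 5·6^2 + 5·6 + 5. Bump = 98040. G_5 = 98039.

51384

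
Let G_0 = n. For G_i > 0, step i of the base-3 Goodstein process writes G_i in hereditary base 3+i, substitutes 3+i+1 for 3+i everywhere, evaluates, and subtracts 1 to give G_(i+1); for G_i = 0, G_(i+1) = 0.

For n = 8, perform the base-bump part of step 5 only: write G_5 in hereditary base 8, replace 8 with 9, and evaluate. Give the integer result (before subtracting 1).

G_0=8  [base 3] 2·3 + 2  →[3↦4]→  2·4 + 2 = 10  −1 ⇒ G_1=9
G_1=9  [base 4] 2·4 + 1  →[4↦5]→  2·5 + 1 = 11  −1 ⇒ G_2=10
G_2=10  [base 5] 2·5  →[5↦6]→  2·6 = 12  −1 ⇒ G_3=11
G_3=11  [base 6] 6 + 5  →[6↦7]→  7 + 5 = 12  −1 ⇒ G_4=11
G_4=11  [base 7] 7 + 4  →[7↦8]→  8 + 4 = 12  −1 ⇒ G_5=11

12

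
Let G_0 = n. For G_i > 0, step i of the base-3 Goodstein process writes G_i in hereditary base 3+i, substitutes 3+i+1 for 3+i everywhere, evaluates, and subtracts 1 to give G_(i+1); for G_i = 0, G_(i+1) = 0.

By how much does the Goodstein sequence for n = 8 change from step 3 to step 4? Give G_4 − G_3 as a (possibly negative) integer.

8 —HB3→ 2·3 + 2 —bump→ 2·4 + 2 = 10 —(−1)→ 9
9 —HB4→ 2·4 + 1 —bump→ 2·5 + 1 = 11 —(−1)→ 10
10 —HB5→ 2·5 —bump→ 2·6 = 12 —(−1)→ 11
11 —HB6→ 6 + 5 —bump→ 7 + 5 = 12 —(−1)→ 11

0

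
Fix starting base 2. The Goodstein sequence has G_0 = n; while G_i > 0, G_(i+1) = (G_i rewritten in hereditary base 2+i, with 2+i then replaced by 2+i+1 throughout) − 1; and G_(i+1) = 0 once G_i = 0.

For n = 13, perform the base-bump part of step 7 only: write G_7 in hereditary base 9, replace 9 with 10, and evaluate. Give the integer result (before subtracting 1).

13 —HB2→ 2^(2 + 1) + 2^2 + 1 —bump→ 3^(3 + 1) + 3^3 + 1 = 109 —(−1)→ 108
108 —HB3→ 3^(3 + 1) + 3^3 —bump→ 4^(4 + 1) + 4^4 = 1280 —(−1)→ 1279
1279 —HB4→ 4^(4 + 1) + 3·4^3 + 3·4^2 + 3·4 + 3 —bump→ 5^(5 + 1) + 3·5^3 + 3·5^2 + 3·5 + 3 = 16093 —(−1)→ 16092
16092 —HB5→ 5^(5 + 1) + 3·5^3 + 3·5^2 + 3·5 + 2 —bump→ 6^(6 + 1) + 3·6^3 + 3·6^2 + 3·6 + 2 = 280712 —(−1)→ 280711
280711 —HB6→ 6^(6 + 1) + 3·6^3 + 3·6^2 + 3·6 + 1 —bump→ 7^(7 + 1) + 3·7^3 + 3·7^2 + 3·7 + 1 = 5765999 —(−1)→ 5765998
5765998 —HB7→ 7^(7 + 1) + 3·7^3 + 3·7^2 + 3·7 —bump→ 8^(8 + 1) + 3·8^3 + 3·8^2 + 3·8 = 134219480 —(−1)→ 134219479
134219479 —HB8→ 8^(8 + 1) + 3·8^3 + 3·8^2 + 2·8 + 7 —bump→ 9^(9 + 1) + 3·9^3 + 3·9^2 + 2·9 + 7 = 3486786856 —(−1)→ 3486786855
3486786855 —HB9→ 9^(9 + 1) + 3·9^3 + 3·9^2 + 2·9 + 6 —bump→ 10^(10 + 1) + 3·10^3 + 3·10^2 + 2·10 + 6 = 100000003326 —(−1)→ 100000003325

100000003326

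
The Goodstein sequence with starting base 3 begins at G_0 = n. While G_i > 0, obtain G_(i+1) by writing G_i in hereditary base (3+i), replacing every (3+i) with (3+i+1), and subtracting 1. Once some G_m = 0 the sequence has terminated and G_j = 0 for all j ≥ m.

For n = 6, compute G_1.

7

base 3: 6 = 2·3; at 4: 2·4 = 8; next = 7
base 4: 7 = 4 + 3; at 5: 5 + 3 = 8; next = 7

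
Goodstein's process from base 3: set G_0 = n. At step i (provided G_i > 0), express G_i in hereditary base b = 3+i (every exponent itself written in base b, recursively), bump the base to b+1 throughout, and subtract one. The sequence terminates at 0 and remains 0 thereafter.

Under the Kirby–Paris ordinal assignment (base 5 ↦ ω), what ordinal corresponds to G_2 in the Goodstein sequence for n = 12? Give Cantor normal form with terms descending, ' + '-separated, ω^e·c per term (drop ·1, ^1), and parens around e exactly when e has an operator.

G_0=12  [base 3] 3^2 + 3  →[3↦4]→  4^2 + 4 = 20  −1 ⇒ G_1=19
G_1=19  [base 4] 4^2 + 3  →[4↦5]→  5^2 + 3 = 28  −1 ⇒ G_2=27

ω^2 + 2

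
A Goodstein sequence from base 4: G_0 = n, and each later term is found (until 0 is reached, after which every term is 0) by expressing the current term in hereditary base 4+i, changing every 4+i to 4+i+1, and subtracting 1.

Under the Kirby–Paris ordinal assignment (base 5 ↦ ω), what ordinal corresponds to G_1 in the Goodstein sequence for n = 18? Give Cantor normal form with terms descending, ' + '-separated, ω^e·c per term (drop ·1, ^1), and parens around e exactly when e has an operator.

(0) 18|_4 = 4^2 + 2 ↦ 5^2 + 2|_5 = 27 ⇒ 26
(1) 26|_5 = 5^2 + 1 ↦ 6^2 + 1|_6 = 37 ⇒ 36

ω^2 + 1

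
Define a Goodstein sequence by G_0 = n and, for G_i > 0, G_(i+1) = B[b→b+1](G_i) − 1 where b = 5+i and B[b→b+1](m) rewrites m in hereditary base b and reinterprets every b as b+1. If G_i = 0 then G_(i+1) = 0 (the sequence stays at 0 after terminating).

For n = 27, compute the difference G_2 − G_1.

12

(0) 27|_5 = 5^2 + 2 ↦ 6^2 + 2|_6 = 38 ⇒ 37
(1) 37|_6 = 6^2 + 1 ↦ 7^2 + 1|_7 = 50 ⇒ 49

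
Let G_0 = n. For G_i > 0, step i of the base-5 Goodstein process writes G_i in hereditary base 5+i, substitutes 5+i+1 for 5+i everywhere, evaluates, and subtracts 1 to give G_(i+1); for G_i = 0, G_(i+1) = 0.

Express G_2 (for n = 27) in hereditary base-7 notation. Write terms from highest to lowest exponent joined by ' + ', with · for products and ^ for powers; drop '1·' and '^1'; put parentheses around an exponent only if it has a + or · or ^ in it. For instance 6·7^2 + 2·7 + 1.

7^2

(0) 27|_5 = 5^2 + 2 ↦ 6^2 + 2|_6 = 38 ⇒ 37
(1) 37|_6 = 6^2 + 1 ↦ 7^2 + 1|_7 = 50 ⇒ 49
(2) 49|_7 = 7^2 ↦ 8^2|_8 = 64 ⇒ 63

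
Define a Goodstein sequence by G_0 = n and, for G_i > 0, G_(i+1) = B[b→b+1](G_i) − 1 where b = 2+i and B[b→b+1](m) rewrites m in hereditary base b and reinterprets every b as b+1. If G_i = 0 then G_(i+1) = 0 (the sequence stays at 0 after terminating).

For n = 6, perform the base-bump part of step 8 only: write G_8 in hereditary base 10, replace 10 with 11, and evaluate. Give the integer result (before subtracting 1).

6 —HB2→ 2^2 + 2 —bump→ 3^3 + 3 = 30 —(−1)→ 29
29 —HB3→ 3^3 + 2 —bump→ 4^4 + 2 = 258 —(−1)→ 257
257 —HB4→ 4^4 + 1 —bump→ 5^5 + 1 = 3126 —(−1)→ 3125
3125 —HB5→ 5^5 —bump→ 6^6 = 46656 —(−1)→ 46655
46655 —HB6→ 5·6^5 + 5·6^4 + 5·6^3 + 5·6^2 + 5·6 + 5 —bump→ 5·7^5 + 5·7^4 + 5·7^3 + 5·7^2 + 5·7 + 5 = 98040 —(−1)→ 98039
98039 —HB7→ 5·7^5 + 5·7^4 + 5·7^3 + 5·7^2 + 5·7 + 4 —bump→ 5·8^5 + 5·8^4 + 5·8^3 + 5·8^2 + 5·8 + 4 = 187244 —(−1)→ 187243
187243 —HB8→ 5·8^5 + 5·8^4 + 5·8^3 + 5·8^2 + 5·8 + 3 —bump→ 5·9^5 + 5·9^4 + 5·9^3 + 5·9^2 + 5·9 + 3 = 332148 —(−1)→ 332147
332147 —HB9→ 5·9^5 + 5·9^4 + 5·9^3 + 5·9^2 + 5·9 + 2 —bump→ 5·10^5 + 5·10^4 + 5·10^3 + 5·10^2 + 5·10 + 2 = 555552 —(−1)→ 555551
555551 —HB10→ 5·10^5 + 5·10^4 + 5·10^3 + 5·10^2 + 5·10 + 1 —bump→ 5·11^5 + 5·11^4 + 5·11^3 + 5·11^2 + 5·11 + 1 = 885776 —(−1)→ 885775

885776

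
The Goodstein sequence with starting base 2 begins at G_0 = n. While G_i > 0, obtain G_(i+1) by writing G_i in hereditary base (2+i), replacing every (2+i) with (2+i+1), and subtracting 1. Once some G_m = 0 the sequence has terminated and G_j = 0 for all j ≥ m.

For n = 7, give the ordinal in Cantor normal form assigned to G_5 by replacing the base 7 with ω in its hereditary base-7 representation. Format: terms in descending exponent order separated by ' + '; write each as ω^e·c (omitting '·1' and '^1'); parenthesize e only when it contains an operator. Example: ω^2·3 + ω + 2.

7 —HB2→ 2^2 + 2 + 1 —bump→ 3^3 + 3 + 1 = 31 —(−1)→ 30
30 —HB3→ 3^3 + 3 —bump→ 4^4 + 4 = 260 —(−1)→ 259
259 —HB4→ 4^4 + 3 —bump→ 5^5 + 3 = 3128 —(−1)→ 3127
3127 —HB5→ 5^5 + 2 —bump→ 6^6 + 2 = 46658 —(−1)→ 46657
46657 —HB6→ 6^6 + 1 —bump→ 7^7 + 1 = 823544 —(−1)→ 823543

ω^ω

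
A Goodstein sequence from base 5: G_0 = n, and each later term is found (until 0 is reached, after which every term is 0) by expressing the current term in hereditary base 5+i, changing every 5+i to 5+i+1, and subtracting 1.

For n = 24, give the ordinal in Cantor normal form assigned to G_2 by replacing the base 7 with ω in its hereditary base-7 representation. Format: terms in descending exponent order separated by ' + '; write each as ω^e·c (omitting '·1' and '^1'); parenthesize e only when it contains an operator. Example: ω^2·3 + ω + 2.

ω·4 + 2

i=0: 24 = 4·5 + 4 (b=5); 5→6: 4·6 + 4 = 28; 28−1 = 27
i=1: 27 = 4·6 + 3 (b=6); 6→7: 4·7 + 3 = 31; 31−1 = 30
i=2: 30 = 4·7 + 2 (b=7); 7→8: 4·8 + 2 = 34; 34−1 = 33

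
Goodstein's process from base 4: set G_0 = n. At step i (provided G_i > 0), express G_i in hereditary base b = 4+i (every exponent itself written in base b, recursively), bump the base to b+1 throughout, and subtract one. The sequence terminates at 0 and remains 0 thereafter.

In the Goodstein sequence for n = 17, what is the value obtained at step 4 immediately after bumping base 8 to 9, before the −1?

step 0: 17 = 4^2 + 1; sub 5 for 4: 5^2 + 1; = 26; G_1 = 26−1 = 25
step 1: 25 = 5^2; sub 6 for 5: 6^2; = 36; G_2 = 36−1 = 35
step 2: 35 = 5·6 + 5; sub 7 for 6: 5·7 + 5; = 40; G_3 = 40−1 = 39
step 3: 39 = 5·7 + 4; sub 8 for 7: 5·8 + 4; = 44; G_4 = 44−1 = 43
step 4: 43 = 5·8 + 3; sub 9 for 8: 5·9 + 3; = 48; G_5 = 48−1 = 47

48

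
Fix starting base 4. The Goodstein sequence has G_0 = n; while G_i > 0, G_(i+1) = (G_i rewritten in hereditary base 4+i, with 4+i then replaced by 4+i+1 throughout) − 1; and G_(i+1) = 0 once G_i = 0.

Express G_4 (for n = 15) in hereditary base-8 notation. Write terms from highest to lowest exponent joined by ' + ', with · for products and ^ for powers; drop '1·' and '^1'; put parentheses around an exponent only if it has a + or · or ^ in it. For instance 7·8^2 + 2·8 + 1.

2·8 + 7

i=0: 15 = 3·4 + 3 (b=4); 4→5: 3·5 + 3 = 18; 18−1 = 17
i=1: 17 = 3·5 + 2 (b=5); 5→6: 3·6 + 2 = 20; 20−1 = 19
i=2: 19 = 3·6 + 1 (b=6); 6→7: 3·7 + 1 = 22; 22−1 = 21
i=3: 21 = 3·7 (b=7); 7→8: 3·8 = 24; 24−1 = 23
i=4: 23 = 2·8 + 7 (b=8); 8→9: 2·9 + 7 = 25; 25−1 = 24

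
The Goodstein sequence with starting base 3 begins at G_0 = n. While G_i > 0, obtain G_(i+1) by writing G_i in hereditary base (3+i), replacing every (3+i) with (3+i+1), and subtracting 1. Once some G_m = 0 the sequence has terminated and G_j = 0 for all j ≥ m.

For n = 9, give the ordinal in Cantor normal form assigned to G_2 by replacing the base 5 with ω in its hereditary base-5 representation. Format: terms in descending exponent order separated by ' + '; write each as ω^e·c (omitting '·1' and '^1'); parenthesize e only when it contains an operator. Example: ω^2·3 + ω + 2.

9 —HB3→ 3^2 —bump→ 4^2 = 16 —(−1)→ 15
15 —HB4→ 3·4 + 3 —bump→ 3·5 + 3 = 18 —(−1)→ 17
17 —HB5→ 3·5 + 2 —bump→ 3·6 + 2 = 20 —(−1)→ 19

ω·3 + 2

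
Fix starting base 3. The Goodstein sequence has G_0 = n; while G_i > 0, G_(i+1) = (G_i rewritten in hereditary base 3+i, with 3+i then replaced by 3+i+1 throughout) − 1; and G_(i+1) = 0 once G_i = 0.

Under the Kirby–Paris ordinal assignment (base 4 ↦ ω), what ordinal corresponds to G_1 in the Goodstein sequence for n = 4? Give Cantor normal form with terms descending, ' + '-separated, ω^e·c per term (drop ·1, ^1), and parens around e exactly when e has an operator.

step 0: 4 = 3 + 1; sub 4 for 3: 4 + 1; = 5; G_1 = 5−1 = 4
step 1: 4 = 4; sub 5 for 4: 5; = 5; G_2 = 5−1 = 4

ω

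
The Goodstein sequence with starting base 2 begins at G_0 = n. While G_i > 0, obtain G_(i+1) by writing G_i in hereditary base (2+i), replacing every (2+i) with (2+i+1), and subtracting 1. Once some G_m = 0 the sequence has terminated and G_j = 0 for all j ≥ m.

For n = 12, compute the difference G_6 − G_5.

G_0 = 12. HB_2(12) = 2^(2 + 1) + 2^2. Bump = 108. G_1 = 107.
G_1 = 107. HB_3(107) = 3^(3 + 1) + 2·3^2 + 2·3 + 2. Bump = 1066. G_2 = 1065.
G_2 = 1065. HB_4(1065) = 4^(4 + 1) + 2·4^2 + 2·4 + 1. Bump = 15686. G_3 = 15685.
G_3 = 15685. HB_5(15685) = 5^(5 + 1) + 2·5^2 + 2·5. Bump = 280020. G_4 = 280019.
G_4 = 280019. HB_6(280019) = 6^(6 + 1) + 2·6^2 + 6 + 5. Bump = 5764911. G_5 = 5764910.
G_5 = 5764910. HB_7(5764910) = 7^(7 + 1) + 2·7^2 + 7 + 4. Bump = 134217868. G_6 = 134217867.

128452957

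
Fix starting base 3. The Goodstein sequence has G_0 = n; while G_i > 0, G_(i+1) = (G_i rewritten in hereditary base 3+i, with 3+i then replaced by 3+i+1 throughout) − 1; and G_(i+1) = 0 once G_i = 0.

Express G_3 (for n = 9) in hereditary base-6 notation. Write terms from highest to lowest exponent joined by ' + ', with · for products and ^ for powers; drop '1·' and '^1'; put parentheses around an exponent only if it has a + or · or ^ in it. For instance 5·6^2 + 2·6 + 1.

9 —HB3→ 3^2 —bump→ 4^2 = 16 —(−1)→ 15
15 —HB4→ 3·4 + 3 —bump→ 3·5 + 3 = 18 —(−1)→ 17
17 —HB5→ 3·5 + 2 —bump→ 3·6 + 2 = 20 —(−1)→ 19
19 —HB6→ 3·6 + 1 —bump→ 3·7 + 1 = 22 —(−1)→ 21

3·6 + 1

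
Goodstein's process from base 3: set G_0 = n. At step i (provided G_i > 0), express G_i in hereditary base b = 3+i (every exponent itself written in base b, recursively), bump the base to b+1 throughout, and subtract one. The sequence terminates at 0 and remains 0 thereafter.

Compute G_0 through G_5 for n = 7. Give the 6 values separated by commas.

step 0: 7 = 2·3 + 1; sub 4 for 3: 2·4 + 1; = 9; G_1 = 9−1 = 8
step 1: 8 = 2·4; sub 5 for 4: 2·5; = 10; G_2 = 10−1 = 9
step 2: 9 = 5 + 4; sub 6 for 5: 6 + 4; = 10; G_3 = 10−1 = 9
step 3: 9 = 6 + 3; sub 7 for 6: 7 + 3; = 10; G_4 = 10−1 = 9
step 4: 9 = 7 + 2; sub 8 for 7: 8 + 2; = 10; G_5 = 10−1 = 9

7, 8, 9, 9, 9, 9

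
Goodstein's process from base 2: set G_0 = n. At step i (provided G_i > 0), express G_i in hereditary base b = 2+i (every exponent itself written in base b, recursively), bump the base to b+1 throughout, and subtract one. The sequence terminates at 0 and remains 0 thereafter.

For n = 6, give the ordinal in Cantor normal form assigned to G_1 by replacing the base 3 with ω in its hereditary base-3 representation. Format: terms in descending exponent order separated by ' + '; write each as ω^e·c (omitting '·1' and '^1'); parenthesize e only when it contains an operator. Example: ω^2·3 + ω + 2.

G_0 = 6. HB_2(6) = 2^2 + 2. Bump = 30. G_1 = 29.
G_1 = 29. HB_3(29) = 3^3 + 2. Bump = 258. G_2 = 257.

ω^ω + 2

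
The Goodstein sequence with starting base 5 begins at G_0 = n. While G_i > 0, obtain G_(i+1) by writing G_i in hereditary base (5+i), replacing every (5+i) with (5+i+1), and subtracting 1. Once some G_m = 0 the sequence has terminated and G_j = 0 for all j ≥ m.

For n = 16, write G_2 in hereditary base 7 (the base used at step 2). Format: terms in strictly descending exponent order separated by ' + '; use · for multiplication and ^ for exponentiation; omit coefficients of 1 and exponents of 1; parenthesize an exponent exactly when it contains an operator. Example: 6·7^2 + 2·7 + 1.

2·7 + 6

(0) 16|_5 = 3·5 + 1 ↦ 3·6 + 1|_6 = 19 ⇒ 18
(1) 18|_6 = 3·6 ↦ 3·7|_7 = 21 ⇒ 20
(2) 20|_7 = 2·7 + 6 ↦ 2·8 + 6|_8 = 22 ⇒ 21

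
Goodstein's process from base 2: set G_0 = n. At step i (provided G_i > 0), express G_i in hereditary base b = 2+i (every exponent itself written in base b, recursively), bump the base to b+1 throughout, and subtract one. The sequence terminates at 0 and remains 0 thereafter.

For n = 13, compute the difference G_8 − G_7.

96513216470

step 0: 13 = 2^(2 + 1) + 2^2 + 1; sub 3 for 2: 3^(3 + 1) + 3^3 + 1; = 109; G_1 = 109−1 = 108
step 1: 108 = 3^(3 + 1) + 3^3; sub 4 for 3: 4^(4 + 1) + 4^4; = 1280; G_2 = 1280−1 = 1279
step 2: 1279 = 4^(4 + 1) + 3·4^3 + 3·4^2 + 3·4 + 3; sub 5 for 4: 5^(5 + 1) + 3·5^3 + 3·5^2 + 3·5 + 3; = 16093; G_3 = 16093−1 = 16092
step 3: 16092 = 5^(5 + 1) + 3·5^3 + 3·5^2 + 3·5 + 2; sub 6 for 5: 6^(6 + 1) + 3·6^3 + 3·6^2 + 3·6 + 2; = 280712; G_4 = 280712−1 = 280711
step 4: 280711 = 6^(6 + 1) + 3·6^3 + 3·6^2 + 3·6 + 1; sub 7 for 6: 7^(7 + 1) + 3·7^3 + 3·7^2 + 3·7 + 1; = 5765999; G_5 = 5765999−1 = 5765998
step 5: 5765998 = 7^(7 + 1) + 3·7^3 + 3·7^2 + 3·7; sub 8 for 7: 8^(8 + 1) + 3·8^3 + 3·8^2 + 3·8; = 134219480; G_6 = 134219480−1 = 134219479
step 6: 134219479 = 8^(8 + 1) + 3·8^3 + 3·8^2 + 2·8 + 7; sub 9 for 8: 9^(9 + 1) + 3·9^3 + 3·9^2 + 2·9 + 7; = 3486786856; G_7 = 3486786856−1 = 3486786855
step 7: 3486786855 = 9^(9 + 1) + 3·9^3 + 3·9^2 + 2·9 + 6; sub 10 for 9: 10^(10 + 1) + 3·10^3 + 3·10^2 + 2·10 + 6; = 100000003326; G_8 = 100000003326−1 = 100000003325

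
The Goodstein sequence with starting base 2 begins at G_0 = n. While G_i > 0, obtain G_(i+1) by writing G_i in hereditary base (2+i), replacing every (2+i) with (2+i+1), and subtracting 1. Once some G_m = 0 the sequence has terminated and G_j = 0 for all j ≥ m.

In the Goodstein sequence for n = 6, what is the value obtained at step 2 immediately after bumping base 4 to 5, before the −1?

step 0: 6 = 2^2 + 2; sub 3 for 2: 3^3 + 3; = 30; G_1 = 30−1 = 29
step 1: 29 = 3^3 + 2; sub 4 for 3: 4^4 + 2; = 258; G_2 = 258−1 = 257
step 2: 257 = 4^4 + 1; sub 5 for 4: 5^5 + 1; = 3126; G_3 = 3126−1 = 3125

3126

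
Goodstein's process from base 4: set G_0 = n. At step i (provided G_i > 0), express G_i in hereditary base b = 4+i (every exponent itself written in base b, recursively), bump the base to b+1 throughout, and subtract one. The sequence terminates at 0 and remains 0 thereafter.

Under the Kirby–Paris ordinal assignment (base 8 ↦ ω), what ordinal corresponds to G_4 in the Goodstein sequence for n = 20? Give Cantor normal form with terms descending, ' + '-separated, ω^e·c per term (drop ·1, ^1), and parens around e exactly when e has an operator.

[0] 20 ≡ 4^2 + 4 (base 4). Lift 5: 30. −1: 29.
[1] 29 ≡ 5^2 + 4 (base 5). Lift 6: 40. −1: 39.
[2] 39 ≡ 6^2 + 3 (base 6). Lift 7: 52. −1: 51.
[3] 51 ≡ 7^2 + 2 (base 7). Lift 8: 66. −1: 65.
[4] 65 ≡ 8^2 + 1 (base 8). Lift 9: 82. −1: 81.

ω^2 + 1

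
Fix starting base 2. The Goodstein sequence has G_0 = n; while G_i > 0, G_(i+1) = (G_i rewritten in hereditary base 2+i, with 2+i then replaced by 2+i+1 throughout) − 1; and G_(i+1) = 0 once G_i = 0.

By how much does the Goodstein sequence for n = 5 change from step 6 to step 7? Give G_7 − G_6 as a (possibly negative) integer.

703

[0] 5 ≡ 2^2 + 1 (base 2). Lift 3: 28. −1: 27.
[1] 27 ≡ 3^3 (base 3). Lift 4: 256. −1: 255.
[2] 255 ≡ 3·4^3 + 3·4^2 + 3·4 + 3 (base 4). Lift 5: 468. −1: 467.
[3] 467 ≡ 3·5^3 + 3·5^2 + 3·5 + 2 (base 5). Lift 6: 776. −1: 775.
[4] 775 ≡ 3·6^3 + 3·6^2 + 3·6 + 1 (base 6). Lift 7: 1198. −1: 1197.
[5] 1197 ≡ 3·7^3 + 3·7^2 + 3·7 (base 7). Lift 8: 1752. −1: 1751.
[6] 1751 ≡ 3·8^3 + 3·8^2 + 2·8 + 7 (base 8). Lift 9: 2455. −1: 2454.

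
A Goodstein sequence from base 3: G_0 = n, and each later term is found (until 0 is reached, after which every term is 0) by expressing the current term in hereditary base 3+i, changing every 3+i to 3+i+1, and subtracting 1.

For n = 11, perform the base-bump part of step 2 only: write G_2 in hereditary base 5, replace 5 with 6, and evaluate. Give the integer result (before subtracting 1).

36

[0] 11 ≡ 3^2 + 2 (base 3). Lift 4: 18. −1: 17.
[1] 17 ≡ 4^2 + 1 (base 4). Lift 5: 26. −1: 25.
[2] 25 ≡ 5^2 (base 5). Lift 6: 36. −1: 35.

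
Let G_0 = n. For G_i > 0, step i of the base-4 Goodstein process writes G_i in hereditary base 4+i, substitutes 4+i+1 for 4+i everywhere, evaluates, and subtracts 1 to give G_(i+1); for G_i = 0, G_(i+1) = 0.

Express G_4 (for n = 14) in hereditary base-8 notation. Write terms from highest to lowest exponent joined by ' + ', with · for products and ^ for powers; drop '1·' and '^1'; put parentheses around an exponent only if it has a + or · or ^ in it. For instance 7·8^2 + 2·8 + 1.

14 —HB4→ 3·4 + 2 —bump→ 3·5 + 2 = 17 —(−1)→ 16
16 —HB5→ 3·5 + 1 —bump→ 3·6 + 1 = 19 —(−1)→ 18
18 —HB6→ 3·6 —bump→ 3·7 = 21 —(−1)→ 20
20 —HB7→ 2·7 + 6 —bump→ 2·8 + 6 = 22 —(−1)→ 21

2·8 + 5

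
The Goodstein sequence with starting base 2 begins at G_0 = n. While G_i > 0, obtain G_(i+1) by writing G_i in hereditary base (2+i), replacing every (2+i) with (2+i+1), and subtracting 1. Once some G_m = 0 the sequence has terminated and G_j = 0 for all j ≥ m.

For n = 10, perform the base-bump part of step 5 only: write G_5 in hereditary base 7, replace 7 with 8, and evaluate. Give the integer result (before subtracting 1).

84073324

10 —HB2→ 2^(2 + 1) + 2 —bump→ 3^(3 + 1) + 3 = 84 —(−1)→ 83
83 —HB3→ 3^(3 + 1) + 2 —bump→ 4^(4 + 1) + 2 = 1026 —(−1)→ 1025
1025 —HB4→ 4^(4 + 1) + 1 —bump→ 5^(5 + 1) + 1 = 15626 —(−1)→ 15625
15625 —HB5→ 5^(5 + 1) —bump→ 6^(6 + 1) = 279936 —(−1)→ 279935
279935 —HB6→ 5·6^6 + 5·6^5 + 5·6^4 + 5·6^3 + 5·6^2 + 5·6 + 5 —bump→ 5·7^7 + 5·7^5 + 5·7^4 + 5·7^3 + 5·7^2 + 5·7 + 5 = 4215755 —(−1)→ 4215754
4215754 —HB7→ 5·7^7 + 5·7^5 + 5·7^4 + 5·7^3 + 5·7^2 + 5·7 + 4 —bump→ 5·8^8 + 5·8^5 + 5·8^4 + 5·8^3 + 5·8^2 + 5·8 + 4 = 84073324 —(−1)→ 84073323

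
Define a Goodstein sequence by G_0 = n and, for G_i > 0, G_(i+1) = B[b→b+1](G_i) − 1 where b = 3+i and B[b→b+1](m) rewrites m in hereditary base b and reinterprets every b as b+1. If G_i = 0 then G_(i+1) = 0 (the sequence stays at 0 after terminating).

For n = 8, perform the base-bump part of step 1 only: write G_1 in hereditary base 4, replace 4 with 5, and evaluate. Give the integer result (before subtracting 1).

[0] 8 ≡ 2·3 + 2 (base 3). Lift 4: 10. −1: 9.
[1] 9 ≡ 2·4 + 1 (base 4). Lift 5: 11. −1: 10.

11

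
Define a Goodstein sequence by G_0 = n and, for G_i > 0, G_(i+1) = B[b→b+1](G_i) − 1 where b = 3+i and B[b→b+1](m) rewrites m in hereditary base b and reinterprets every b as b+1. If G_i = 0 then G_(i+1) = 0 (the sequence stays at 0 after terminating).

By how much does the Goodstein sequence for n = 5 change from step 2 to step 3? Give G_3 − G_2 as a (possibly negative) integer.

0

G_0=5  [base 3] 3 + 2  →[3↦4]→  4 + 2 = 6  −1 ⇒ G_1=5
G_1=5  [base 4] 4 + 1  →[4↦5]→  5 + 1 = 6  −1 ⇒ G_2=5
G_2=5  [base 5] 5  →[5↦6]→  6 = 6  −1 ⇒ G_3=5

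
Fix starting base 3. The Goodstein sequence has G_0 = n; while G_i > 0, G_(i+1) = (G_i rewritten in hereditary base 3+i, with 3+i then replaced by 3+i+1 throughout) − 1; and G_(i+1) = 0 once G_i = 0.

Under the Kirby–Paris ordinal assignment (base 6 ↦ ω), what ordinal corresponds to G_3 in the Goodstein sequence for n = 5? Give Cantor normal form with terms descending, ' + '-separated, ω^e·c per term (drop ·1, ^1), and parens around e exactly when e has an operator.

(0) 5|_3 = 3 + 2 ↦ 4 + 2|_4 = 6 ⇒ 5
(1) 5|_4 = 4 + 1 ↦ 5 + 1|_5 = 6 ⇒ 5
(2) 5|_5 = 5 ↦ 6|_6 = 6 ⇒ 5
(3) 5|_6 = 5 ↦ 5|_7 = 5 ⇒ 4

5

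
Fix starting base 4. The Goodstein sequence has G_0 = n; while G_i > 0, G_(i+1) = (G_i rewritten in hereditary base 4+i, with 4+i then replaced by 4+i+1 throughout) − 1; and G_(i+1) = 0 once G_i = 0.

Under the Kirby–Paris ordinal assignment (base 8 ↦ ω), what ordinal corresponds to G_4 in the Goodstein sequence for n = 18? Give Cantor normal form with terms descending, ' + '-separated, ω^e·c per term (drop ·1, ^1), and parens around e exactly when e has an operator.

18 —HB4→ 4^2 + 2 —bump→ 5^2 + 2 = 27 —(−1)→ 26
26 —HB5→ 5^2 + 1 —bump→ 6^2 + 1 = 37 —(−1)→ 36
36 —HB6→ 6^2 —bump→ 7^2 = 49 —(−1)→ 48
48 —HB7→ 6·7 + 6 —bump→ 6·8 + 6 = 54 —(−1)→ 53

ω·6 + 5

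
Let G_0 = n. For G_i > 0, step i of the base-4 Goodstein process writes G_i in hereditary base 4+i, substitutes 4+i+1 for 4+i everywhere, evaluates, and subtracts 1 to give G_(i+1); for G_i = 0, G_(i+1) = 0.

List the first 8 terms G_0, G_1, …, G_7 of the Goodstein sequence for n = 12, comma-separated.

12, 14, 15, 16, 17, 18, 19, 19

12 —HB4→ 3·4 —bump→ 3·5 = 15 —(−1)→ 14
14 —HB5→ 2·5 + 4 —bump→ 2·6 + 4 = 16 —(−1)→ 15
15 —HB6→ 2·6 + 3 —bump→ 2·7 + 3 = 17 —(−1)→ 16
16 —HB7→ 2·7 + 2 —bump→ 2·8 + 2 = 18 —(−1)→ 17
17 —HB8→ 2·8 + 1 —bump→ 2·9 + 1 = 19 —(−1)→ 18
18 —HB9→ 2·9 —bump→ 2·10 = 20 —(−1)→ 19
19 —HB10→ 10 + 9 —bump→ 11 + 9 = 20 —(−1)→ 19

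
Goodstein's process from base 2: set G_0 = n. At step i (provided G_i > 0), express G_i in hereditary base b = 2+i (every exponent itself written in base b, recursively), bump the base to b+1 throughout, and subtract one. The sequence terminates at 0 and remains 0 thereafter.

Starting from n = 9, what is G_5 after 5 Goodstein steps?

9 —HB2→ 2^(2 + 1) + 1 —bump→ 3^(3 + 1) + 1 = 82 —(−1)→ 81
81 —HB3→ 3^(3 + 1) —bump→ 4^(4 + 1) = 1024 —(−1)→ 1023
1023 —HB4→ 3·4^4 + 3·4^3 + 3·4^2 + 3·4 + 3 —bump→ 3·5^5 + 3·5^3 + 3·5^2 + 3·5 + 3 = 9843 —(−1)→ 9842
9842 —HB5→ 3·5^5 + 3·5^3 + 3·5^2 + 3·5 + 2 —bump→ 3·6^6 + 3·6^3 + 3·6^2 + 3·6 + 2 = 140744 —(−1)→ 140743
140743 —HB6→ 3·6^6 + 3·6^3 + 3·6^2 + 3·6 + 1 —bump→ 3·7^7 + 3·7^3 + 3·7^2 + 3·7 + 1 = 2471827 —(−1)→ 2471826

2471826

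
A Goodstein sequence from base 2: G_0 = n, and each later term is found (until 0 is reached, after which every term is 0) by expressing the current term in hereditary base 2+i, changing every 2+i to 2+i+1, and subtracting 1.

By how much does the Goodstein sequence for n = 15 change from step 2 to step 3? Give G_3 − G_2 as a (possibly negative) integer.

15 —HB2→ 2^(2 + 1) + 2^2 + 2 + 1 —bump→ 3^(3 + 1) + 3^3 + 3 + 1 = 112 —(−1)→ 111
111 —HB3→ 3^(3 + 1) + 3^3 + 3 —bump→ 4^(4 + 1) + 4^4 + 4 = 1284 —(−1)→ 1283
1283 —HB4→ 4^(4 + 1) + 4^4 + 3 —bump→ 5^(5 + 1) + 5^5 + 3 = 18753 —(−1)→ 18752

17469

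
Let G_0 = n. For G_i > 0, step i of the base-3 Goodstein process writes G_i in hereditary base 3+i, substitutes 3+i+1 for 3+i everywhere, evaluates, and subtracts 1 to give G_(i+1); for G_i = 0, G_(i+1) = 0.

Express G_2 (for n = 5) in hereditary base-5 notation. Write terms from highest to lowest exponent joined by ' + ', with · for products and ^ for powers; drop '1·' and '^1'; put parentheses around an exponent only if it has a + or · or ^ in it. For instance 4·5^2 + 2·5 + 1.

5

5 —HB3→ 3 + 2 —bump→ 4 + 2 = 6 —(−1)→ 5
5 —HB4→ 4 + 1 —bump→ 5 + 1 = 6 —(−1)→ 5
5 —HB5→ 5 —bump→ 6 = 6 —(−1)→ 5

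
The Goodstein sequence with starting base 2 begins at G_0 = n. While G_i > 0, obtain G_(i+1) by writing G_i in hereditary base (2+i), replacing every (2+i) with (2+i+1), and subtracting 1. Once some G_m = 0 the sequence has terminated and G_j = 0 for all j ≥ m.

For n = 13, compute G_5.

5765998

G_0 = 13. HB_2(13) = 2^(2 + 1) + 2^2 + 1. Bump = 109. G_1 = 108.
G_1 = 108. HB_3(108) = 3^(3 + 1) + 3^3. Bump = 1280. G_2 = 1279.
G_2 = 1279. HB_4(1279) = 4^(4 + 1) + 3·4^3 + 3·4^2 + 3·4 + 3. Bump = 16093. G_3 = 16092.
G_3 = 16092. HB_5(16092) = 5^(5 + 1) + 3·5^3 + 3·5^2 + 3·5 + 2. Bump = 280712. G_4 = 280711.
G_4 = 280711. HB_6(280711) = 6^(6 + 1) + 3·6^3 + 3·6^2 + 3·6 + 1. Bump = 5765999. G_5 = 5765998.
G_5 = 5765998. HB_7(5765998) = 7^(7 + 1) + 3·7^3 + 3·7^2 + 3·7. Bump = 134219480. G_6 = 134219479.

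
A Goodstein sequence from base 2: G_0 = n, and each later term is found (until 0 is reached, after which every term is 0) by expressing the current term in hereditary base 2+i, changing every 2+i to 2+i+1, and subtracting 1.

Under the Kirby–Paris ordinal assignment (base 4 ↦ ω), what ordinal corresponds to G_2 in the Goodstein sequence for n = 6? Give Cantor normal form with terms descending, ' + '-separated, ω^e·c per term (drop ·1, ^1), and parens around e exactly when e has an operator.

G_0=6  [base 2] 2^2 + 2  →[2↦3]→  3^3 + 3 = 30  −1 ⇒ G_1=29
G_1=29  [base 3] 3^3 + 2  →[3↦4]→  4^4 + 2 = 258  −1 ⇒ G_2=257
G_2=257  [base 4] 4^4 + 1  →[4↦5]→  5^5 + 1 = 3126  −1 ⇒ G_3=3125

ω^ω + 1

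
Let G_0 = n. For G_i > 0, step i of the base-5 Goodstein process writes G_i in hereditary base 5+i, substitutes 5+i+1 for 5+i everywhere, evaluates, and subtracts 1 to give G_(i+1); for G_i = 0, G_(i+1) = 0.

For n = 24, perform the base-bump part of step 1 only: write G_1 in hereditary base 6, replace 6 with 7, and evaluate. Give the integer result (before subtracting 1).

31

G_0 = 24. HB_5(24) = 4·5 + 4. Bump = 28. G_1 = 27.
G_1 = 27. HB_6(27) = 4·6 + 3. Bump = 31. G_2 = 30.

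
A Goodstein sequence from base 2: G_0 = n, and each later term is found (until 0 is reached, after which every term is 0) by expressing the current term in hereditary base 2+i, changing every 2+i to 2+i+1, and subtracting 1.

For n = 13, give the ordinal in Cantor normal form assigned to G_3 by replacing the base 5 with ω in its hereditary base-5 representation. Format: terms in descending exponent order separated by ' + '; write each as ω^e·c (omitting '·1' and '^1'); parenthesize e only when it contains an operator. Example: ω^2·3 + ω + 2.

ω^(ω + 1) + ω^3·3 + ω^2·3 + ω·3 + 2

(0) 13|_2 = 2^(2 + 1) + 2^2 + 1 ↦ 3^(3 + 1) + 3^3 + 1|_3 = 109 ⇒ 108
(1) 108|_3 = 3^(3 + 1) + 3^3 ↦ 4^(4 + 1) + 4^4|_4 = 1280 ⇒ 1279
(2) 1279|_4 = 4^(4 + 1) + 3·4^3 + 3·4^2 + 3·4 + 3 ↦ 5^(5 + 1) + 3·5^3 + 3·5^2 + 3·5 + 3|_5 = 16093 ⇒ 16092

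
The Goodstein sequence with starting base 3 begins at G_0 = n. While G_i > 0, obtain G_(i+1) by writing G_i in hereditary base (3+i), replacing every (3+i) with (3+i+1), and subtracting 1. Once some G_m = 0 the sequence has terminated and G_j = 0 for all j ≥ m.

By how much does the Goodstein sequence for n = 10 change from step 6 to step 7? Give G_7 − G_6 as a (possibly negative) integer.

10 —HB3→ 3^2 + 1 —bump→ 4^2 + 1 = 17 —(−1)→ 16
16 —HB4→ 4^2 —bump→ 5^2 = 25 —(−1)→ 24
24 —HB5→ 4·5 + 4 —bump→ 4·6 + 4 = 28 —(−1)→ 27
27 —HB6→ 4·6 + 3 —bump→ 4·7 + 3 = 31 —(−1)→ 30
30 —HB7→ 4·7 + 2 —bump→ 4·8 + 2 = 34 —(−1)→ 33
33 —HB8→ 4·8 + 1 —bump→ 4·9 + 1 = 37 —(−1)→ 36
36 —HB9→ 4·9 —bump→ 4·10 = 40 —(−1)→ 39

3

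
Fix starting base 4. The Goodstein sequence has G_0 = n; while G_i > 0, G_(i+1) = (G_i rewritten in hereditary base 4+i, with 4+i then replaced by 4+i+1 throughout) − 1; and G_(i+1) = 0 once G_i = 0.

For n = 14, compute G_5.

(0) 14|_4 = 3·4 + 2 ↦ 3·5 + 2|_5 = 17 ⇒ 16
(1) 16|_5 = 3·5 + 1 ↦ 3·6 + 1|_6 = 19 ⇒ 18
(2) 18|_6 = 3·6 ↦ 3·7|_7 = 21 ⇒ 20
(3) 20|_7 = 2·7 + 6 ↦ 2·8 + 6|_8 = 22 ⇒ 21
(4) 21|_8 = 2·8 + 5 ↦ 2·9 + 5|_9 = 23 ⇒ 22
(5) 22|_9 = 2·9 + 4 ↦ 2·10 + 4|_10 = 24 ⇒ 23

22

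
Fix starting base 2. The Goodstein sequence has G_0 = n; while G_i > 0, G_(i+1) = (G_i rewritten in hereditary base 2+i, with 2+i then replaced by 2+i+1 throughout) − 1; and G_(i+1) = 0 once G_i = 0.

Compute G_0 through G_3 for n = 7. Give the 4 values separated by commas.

(0) 7|_2 = 2^2 + 2 + 1 ↦ 3^3 + 3 + 1|_3 = 31 ⇒ 30
(1) 30|_3 = 3^3 + 3 ↦ 4^4 + 4|_4 = 260 ⇒ 259
(2) 259|_4 = 4^4 + 3 ↦ 5^5 + 3|_5 = 3128 ⇒ 3127

7, 30, 259, 3127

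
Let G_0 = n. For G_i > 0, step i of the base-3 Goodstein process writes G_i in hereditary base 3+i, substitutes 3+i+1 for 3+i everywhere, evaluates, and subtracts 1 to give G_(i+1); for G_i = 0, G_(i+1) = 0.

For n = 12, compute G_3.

[0] 12 ≡ 3^2 + 3 (base 3). Lift 4: 20. −1: 19.
[1] 19 ≡ 4^2 + 3 (base 4). Lift 5: 28. −1: 27.
[2] 27 ≡ 5^2 + 2 (base 5). Lift 6: 38. −1: 37.
[3] 37 ≡ 6^2 + 1 (base 6). Lift 7: 50. −1: 49.

37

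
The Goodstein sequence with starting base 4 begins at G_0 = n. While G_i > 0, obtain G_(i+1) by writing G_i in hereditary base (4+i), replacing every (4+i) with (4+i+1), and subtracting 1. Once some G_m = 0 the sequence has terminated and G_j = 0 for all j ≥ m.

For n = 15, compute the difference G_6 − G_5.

1

i=0: 15 = 3·4 + 3 (b=4); 4→5: 3·5 + 3 = 18; 18−1 = 17
i=1: 17 = 3·5 + 2 (b=5); 5→6: 3·6 + 2 = 20; 20−1 = 19
i=2: 19 = 3·6 + 1 (b=6); 6→7: 3·7 + 1 = 22; 22−1 = 21
i=3: 21 = 3·7 (b=7); 7→8: 3·8 = 24; 24−1 = 23
i=4: 23 = 2·8 + 7 (b=8); 8→9: 2·9 + 7 = 25; 25−1 = 24
i=5: 24 = 2·9 + 6 (b=9); 9→10: 2·10 + 6 = 26; 26−1 = 25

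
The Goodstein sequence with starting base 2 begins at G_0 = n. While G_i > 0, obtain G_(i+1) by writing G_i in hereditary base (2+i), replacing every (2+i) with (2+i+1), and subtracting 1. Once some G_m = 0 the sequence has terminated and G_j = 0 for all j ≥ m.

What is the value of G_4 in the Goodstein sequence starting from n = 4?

4 —HB2→ 2^2 —bump→ 3^3 = 27 —(−1)→ 26
26 —HB3→ 2·3^2 + 2·3 + 2 —bump→ 2·4^2 + 2·4 + 2 = 42 —(−1)→ 41
41 —HB4→ 2·4^2 + 2·4 + 1 —bump→ 2·5^2 + 2·5 + 1 = 61 —(−1)→ 60
60 —HB5→ 2·5^2 + 2·5 —bump→ 2·6^2 + 2·6 = 84 —(−1)→ 83
83 —HB6→ 2·6^2 + 6 + 5 —bump→ 2·7^2 + 7 + 5 = 110 —(−1)→ 109

83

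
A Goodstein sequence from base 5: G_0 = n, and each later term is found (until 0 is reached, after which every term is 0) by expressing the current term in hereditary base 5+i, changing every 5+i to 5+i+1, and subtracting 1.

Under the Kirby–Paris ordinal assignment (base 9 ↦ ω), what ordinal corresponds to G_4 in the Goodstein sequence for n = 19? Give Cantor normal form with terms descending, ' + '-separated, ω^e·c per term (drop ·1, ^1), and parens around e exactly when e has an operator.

ω·3

i=0: 19 = 3·5 + 4 (b=5); 5→6: 3·6 + 4 = 22; 22−1 = 21
i=1: 21 = 3·6 + 3 (b=6); 6→7: 3·7 + 3 = 24; 24−1 = 23
i=2: 23 = 3·7 + 2 (b=7); 7→8: 3·8 + 2 = 26; 26−1 = 25
i=3: 25 = 3·8 + 1 (b=8); 8→9: 3·9 + 1 = 28; 28−1 = 27
i=4: 27 = 3·9 (b=9); 9→10: 3·10 = 30; 30−1 = 29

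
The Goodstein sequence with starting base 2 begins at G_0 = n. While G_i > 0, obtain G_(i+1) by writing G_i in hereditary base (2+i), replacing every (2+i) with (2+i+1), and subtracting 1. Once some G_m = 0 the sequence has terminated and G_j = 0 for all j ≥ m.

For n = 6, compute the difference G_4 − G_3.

(0) 6|_2 = 2^2 + 2 ↦ 3^3 + 3|_3 = 30 ⇒ 29
(1) 29|_3 = 3^3 + 2 ↦ 4^4 + 2|_4 = 258 ⇒ 257
(2) 257|_4 = 4^4 + 1 ↦ 5^5 + 1|_5 = 3126 ⇒ 3125
(3) 3125|_5 = 5^5 ↦ 6^6|_6 = 46656 ⇒ 46655

43530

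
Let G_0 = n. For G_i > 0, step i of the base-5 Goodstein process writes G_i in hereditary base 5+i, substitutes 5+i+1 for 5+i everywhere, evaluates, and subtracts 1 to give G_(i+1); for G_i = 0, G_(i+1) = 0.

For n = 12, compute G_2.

12 —HB5→ 2·5 + 2 —bump→ 2·6 + 2 = 14 —(−1)→ 13
13 —HB6→ 2·6 + 1 —bump→ 2·7 + 1 = 15 —(−1)→ 14

14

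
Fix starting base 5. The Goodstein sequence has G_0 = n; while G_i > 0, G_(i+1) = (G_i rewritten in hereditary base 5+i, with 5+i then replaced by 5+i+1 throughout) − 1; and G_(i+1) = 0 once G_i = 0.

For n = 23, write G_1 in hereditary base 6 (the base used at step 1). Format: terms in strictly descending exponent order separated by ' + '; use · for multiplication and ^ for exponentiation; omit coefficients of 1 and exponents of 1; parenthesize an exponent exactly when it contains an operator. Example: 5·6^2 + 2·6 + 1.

23 —HB5→ 4·5 + 3 —bump→ 4·6 + 3 = 27 —(−1)→ 26
26 —HB6→ 4·6 + 2 —bump→ 4·7 + 2 = 30 —(−1)→ 29

4·6 + 2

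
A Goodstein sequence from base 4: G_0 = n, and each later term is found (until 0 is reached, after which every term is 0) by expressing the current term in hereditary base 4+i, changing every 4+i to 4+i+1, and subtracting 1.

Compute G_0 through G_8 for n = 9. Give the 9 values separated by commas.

(0) 9|_4 = 2·4 + 1 ↦ 2·5 + 1|_5 = 11 ⇒ 10
(1) 10|_5 = 2·5 ↦ 2·6|_6 = 12 ⇒ 11
(2) 11|_6 = 6 + 5 ↦ 7 + 5|_7 = 12 ⇒ 11
(3) 11|_7 = 7 + 4 ↦ 8 + 4|_8 = 12 ⇒ 11
(4) 11|_8 = 8 + 3 ↦ 9 + 3|_9 = 12 ⇒ 11
(5) 11|_9 = 9 + 2 ↦ 10 + 2|_10 = 12 ⇒ 11
(6) 11|_10 = 10 + 1 ↦ 11 + 1|_11 = 12 ⇒ 11
(7) 11|_11 = 11 ↦ 12|_12 = 12 ⇒ 11

9, 10, 11, 11, 11, 11, 11, 11, 11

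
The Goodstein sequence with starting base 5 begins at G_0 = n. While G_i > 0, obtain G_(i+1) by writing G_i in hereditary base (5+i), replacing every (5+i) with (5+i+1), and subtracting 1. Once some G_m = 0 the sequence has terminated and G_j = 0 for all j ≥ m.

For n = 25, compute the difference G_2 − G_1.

G_0=25  [base 5] 5^2  →[5↦6]→  6^2 = 36  −1 ⇒ G_1=35
G_1=35  [base 6] 5·6 + 5  →[6↦7]→  5·7 + 5 = 40  −1 ⇒ G_2=39

4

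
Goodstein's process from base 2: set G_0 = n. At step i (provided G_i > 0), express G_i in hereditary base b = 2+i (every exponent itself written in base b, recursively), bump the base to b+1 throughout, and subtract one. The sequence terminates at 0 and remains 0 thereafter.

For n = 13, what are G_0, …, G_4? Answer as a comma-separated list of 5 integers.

13, 108, 1279, 16092, 280711

G_0=13  [base 2] 2^(2 + 1) + 2^2 + 1  →[2↦3]→  3^(3 + 1) + 3^3 + 1 = 109  −1 ⇒ G_1=108
G_1=108  [base 3] 3^(3 + 1) + 3^3  →[3↦4]→  4^(4 + 1) + 4^4 = 1280  −1 ⇒ G_2=1279
G_2=1279  [base 4] 4^(4 + 1) + 3·4^3 + 3·4^2 + 3·4 + 3  →[4↦5]→  5^(5 + 1) + 3·5^3 + 3·5^2 + 3·5 + 3 = 16093  −1 ⇒ G_3=16092
G_3=16092  [base 5] 5^(5 + 1) + 3·5^3 + 3·5^2 + 3·5 + 2  →[5↦6]→  6^(6 + 1) + 3·6^3 + 3·6^2 + 3·6 + 2 = 280712  −1 ⇒ G_4=280711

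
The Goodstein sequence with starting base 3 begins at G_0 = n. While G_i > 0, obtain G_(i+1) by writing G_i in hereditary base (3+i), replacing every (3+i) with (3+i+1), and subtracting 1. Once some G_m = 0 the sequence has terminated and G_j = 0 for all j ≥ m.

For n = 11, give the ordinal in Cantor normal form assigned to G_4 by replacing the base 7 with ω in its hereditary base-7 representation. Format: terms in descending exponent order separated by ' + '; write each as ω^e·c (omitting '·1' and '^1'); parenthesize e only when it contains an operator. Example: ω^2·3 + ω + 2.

i=0: 11 = 3^2 + 2 (b=3); 3→4: 4^2 + 2 = 18; 18−1 = 17
i=1: 17 = 4^2 + 1 (b=4); 4→5: 5^2 + 1 = 26; 26−1 = 25
i=2: 25 = 5^2 (b=5); 5→6: 6^2 = 36; 36−1 = 35
i=3: 35 = 5·6 + 5 (b=6); 6→7: 5·7 + 5 = 40; 40−1 = 39
i=4: 39 = 5·7 + 4 (b=7); 7→8: 5·8 + 4 = 44; 44−1 = 43

ω·5 + 4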